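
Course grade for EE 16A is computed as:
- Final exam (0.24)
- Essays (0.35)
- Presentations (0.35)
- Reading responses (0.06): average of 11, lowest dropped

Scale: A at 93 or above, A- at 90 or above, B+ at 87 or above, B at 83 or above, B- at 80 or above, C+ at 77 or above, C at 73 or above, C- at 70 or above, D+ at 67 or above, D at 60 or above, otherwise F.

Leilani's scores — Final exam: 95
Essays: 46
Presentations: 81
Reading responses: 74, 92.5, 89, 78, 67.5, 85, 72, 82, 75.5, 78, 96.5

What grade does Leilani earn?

Reading responses: drop 67.5 → average of remaining 10 = 822.5/10 = 82.25
Weighted total:
  Final exam 95 × 0.24 = 22.8
  Essays 46 × 0.35 = 16.1
  Presentations 81 × 0.35 = 28.35
  Reading responses 82.25 × 0.06 = 4.935
Sum = 72.185
72.185 is ≥ 70 and < 73 → C-

C-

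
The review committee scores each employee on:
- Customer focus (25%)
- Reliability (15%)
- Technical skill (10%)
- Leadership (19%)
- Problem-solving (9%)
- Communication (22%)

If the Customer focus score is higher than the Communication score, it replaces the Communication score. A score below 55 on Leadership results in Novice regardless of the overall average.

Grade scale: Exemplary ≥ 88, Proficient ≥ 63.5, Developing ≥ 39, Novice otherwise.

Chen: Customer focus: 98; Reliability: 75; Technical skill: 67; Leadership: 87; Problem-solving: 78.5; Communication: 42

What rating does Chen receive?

Customer focus (98) > Communication (42), so Communication counts as 98.
Leadership score 87 ≥ 55: minimum met.
Weighted total:
  Customer focus 98 × 0.25 = 24.5
  Reliability 75 × 0.15 = 11.25
  Technical skill 67 × 0.1 = 6.7
  Leadership 87 × 0.19 = 16.53
  Problem-solving 78.5 × 0.09 = 7.065
  Communication 98 × 0.22 = 21.56
Sum = 87.605
87.605 is ≥ 63.5 and < 88 → Proficient

Proficient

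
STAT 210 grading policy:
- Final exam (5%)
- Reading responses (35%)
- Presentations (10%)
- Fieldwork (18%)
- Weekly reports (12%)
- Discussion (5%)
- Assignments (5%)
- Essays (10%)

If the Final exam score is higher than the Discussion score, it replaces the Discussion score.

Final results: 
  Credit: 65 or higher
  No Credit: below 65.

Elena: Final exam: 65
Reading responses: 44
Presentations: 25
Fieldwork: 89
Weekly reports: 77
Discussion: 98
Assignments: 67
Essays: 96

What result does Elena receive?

Final exam (65) ≤ Discussion (98), so Discussion stays at 98.
Weighted total:
  Final exam 65 × 0.05 = 3.25
  Reading responses 44 × 0.35 = 15.4
  Presentations 25 × 0.1 = 2.5
  Fieldwork 89 × 0.18 = 16.02
  Weekly reports 77 × 0.12 = 9.24
  Discussion 98 × 0.05 = 4.9
  Assignments 67 × 0.05 = 3.35
  Essays 96 × 0.1 = 9.6
Sum = 64.26
64.26 < 65 → No Credit

No Credit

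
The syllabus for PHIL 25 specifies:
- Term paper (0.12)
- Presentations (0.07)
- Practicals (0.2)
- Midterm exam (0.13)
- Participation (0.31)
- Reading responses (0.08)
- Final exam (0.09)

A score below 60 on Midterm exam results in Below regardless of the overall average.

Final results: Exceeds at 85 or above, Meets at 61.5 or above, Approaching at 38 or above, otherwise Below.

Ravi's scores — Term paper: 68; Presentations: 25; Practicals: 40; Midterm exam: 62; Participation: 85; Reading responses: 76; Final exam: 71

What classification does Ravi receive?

Midterm exam score 62 ≥ 60: minimum met.
Weighted total:
  Term paper 68 × 0.12 = 8.16
  Presentations 25 × 0.07 = 1.75
  Practicals 40 × 0.2 = 8
  Midterm exam 62 × 0.13 = 8.06
  Participation 85 × 0.31 = 26.35
  Reading responses 76 × 0.08 = 6.08
  Final exam 71 × 0.09 = 6.39
Sum = 64.79
64.79 is ≥ 61.5 and < 85 → Meets

Meets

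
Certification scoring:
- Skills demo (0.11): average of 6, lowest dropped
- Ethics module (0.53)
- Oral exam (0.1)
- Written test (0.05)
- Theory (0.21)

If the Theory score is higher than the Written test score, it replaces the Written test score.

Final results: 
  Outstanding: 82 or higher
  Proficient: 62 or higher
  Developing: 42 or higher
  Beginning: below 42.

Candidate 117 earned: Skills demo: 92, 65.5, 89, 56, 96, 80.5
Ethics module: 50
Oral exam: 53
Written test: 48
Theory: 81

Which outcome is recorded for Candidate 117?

Skills demo: drop 56 → average of remaining 5 = 423/5 = 84.6
Theory (81) > Written test (48), so Written test counts as 81.
Weighted total:
  Skills demo 84.6 × 0.11 = 9.306
  Ethics module 50 × 0.53 = 26.5
  Oral exam 53 × 0.1 = 5.3
  Written test 81 × 0.05 = 4.05
  Theory 81 × 0.21 = 17.01
Sum = 62.166
62.166 is ≥ 62 and < 82 → Proficient

Proficient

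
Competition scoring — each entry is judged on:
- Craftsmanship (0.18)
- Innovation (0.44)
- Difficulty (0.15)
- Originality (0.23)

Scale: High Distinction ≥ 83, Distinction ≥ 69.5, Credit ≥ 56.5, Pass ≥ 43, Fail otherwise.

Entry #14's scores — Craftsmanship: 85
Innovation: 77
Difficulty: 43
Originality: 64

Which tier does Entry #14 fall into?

Distinction

Weighted total:
  Craftsmanship 85 × 0.18 = 15.3
  Innovation 77 × 0.44 = 33.88
  Difficulty 43 × 0.15 = 6.45
  Originality 64 × 0.23 = 14.72
Sum = 70.35
70.35 is ≥ 69.5 and < 83 → Distinction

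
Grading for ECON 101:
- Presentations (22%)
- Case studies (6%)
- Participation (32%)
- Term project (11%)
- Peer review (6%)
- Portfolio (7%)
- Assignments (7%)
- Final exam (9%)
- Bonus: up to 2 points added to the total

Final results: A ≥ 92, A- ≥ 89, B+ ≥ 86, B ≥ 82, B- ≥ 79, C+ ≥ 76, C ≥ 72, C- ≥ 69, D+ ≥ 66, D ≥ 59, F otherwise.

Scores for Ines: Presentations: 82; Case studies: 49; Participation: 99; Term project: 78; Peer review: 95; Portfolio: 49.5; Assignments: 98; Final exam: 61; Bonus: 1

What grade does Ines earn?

Weighted total:
  Presentations 82 × 0.22 = 18.04
  Case studies 49 × 0.06 = 2.94
  Participation 99 × 0.32 = 31.68
  Term project 78 × 0.11 = 8.58
  Peer review 95 × 0.06 = 5.7
  Portfolio 49.5 × 0.07 = 3.465
  Assignments 98 × 0.07 = 6.86
  Final exam 61 × 0.09 = 5.49
Sum = 82.755
Bonus: 82.755 + 1 = 83.755
83.755 is ≥ 82 and < 86 → B

B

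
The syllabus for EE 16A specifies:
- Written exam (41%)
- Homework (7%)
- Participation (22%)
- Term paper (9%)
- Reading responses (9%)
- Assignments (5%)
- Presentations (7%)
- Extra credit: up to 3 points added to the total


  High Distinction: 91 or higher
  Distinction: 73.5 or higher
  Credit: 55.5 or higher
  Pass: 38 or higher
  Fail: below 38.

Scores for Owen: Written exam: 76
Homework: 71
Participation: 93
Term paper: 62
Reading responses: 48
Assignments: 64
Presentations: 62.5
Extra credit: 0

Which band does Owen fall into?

Weighted total:
  Written exam 76 × 0.41 = 31.16
  Homework 71 × 0.07 = 4.97
  Participation 93 × 0.22 = 20.46
  Term paper 62 × 0.09 = 5.58
  Reading responses 48 × 0.09 = 4.32
  Assignments 64 × 0.05 = 3.2
  Presentations 62.5 × 0.07 = 4.375
Sum = 74.065
Extra credit: 74.065 + 0 = 74.065
74.065 is ≥ 73.5 and < 91 → Distinction

Distinction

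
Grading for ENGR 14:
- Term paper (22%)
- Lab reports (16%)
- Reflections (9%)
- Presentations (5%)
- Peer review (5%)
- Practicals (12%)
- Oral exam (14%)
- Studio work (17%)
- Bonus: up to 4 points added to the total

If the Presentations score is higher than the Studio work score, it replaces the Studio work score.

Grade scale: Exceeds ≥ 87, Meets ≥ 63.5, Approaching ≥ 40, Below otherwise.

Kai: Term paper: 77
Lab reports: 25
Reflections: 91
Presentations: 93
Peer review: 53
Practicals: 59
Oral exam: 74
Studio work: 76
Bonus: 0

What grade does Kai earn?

Meets

Presentations (93) > Studio work (76), so Studio work counts as 93.
Weighted total:
  Term paper 77 × 0.22 = 16.94
  Lab reports 25 × 0.16 = 4
  Reflections 91 × 0.09 = 8.19
  Presentations 93 × 0.05 = 4.65
  Peer review 53 × 0.05 = 2.65
  Practicals 59 × 0.12 = 7.08
  Oral exam 74 × 0.14 = 10.36
  Studio work 93 × 0.17 = 15.81
Sum = 69.68
Bonus: 69.68 + 0 = 69.68
69.68 is ≥ 63.5 and < 87 → Meets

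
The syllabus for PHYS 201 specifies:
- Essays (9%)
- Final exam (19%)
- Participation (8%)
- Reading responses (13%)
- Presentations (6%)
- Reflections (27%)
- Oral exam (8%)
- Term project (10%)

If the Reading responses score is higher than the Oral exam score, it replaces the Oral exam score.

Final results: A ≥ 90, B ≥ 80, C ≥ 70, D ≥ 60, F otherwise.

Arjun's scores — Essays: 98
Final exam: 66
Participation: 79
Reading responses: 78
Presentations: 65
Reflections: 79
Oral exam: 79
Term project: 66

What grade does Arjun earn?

Reading responses (78) ≤ Oral exam (79), so Oral exam stays at 79.
Weighted total:
  Essays 98 × 0.09 = 8.82
  Final exam 66 × 0.19 = 12.54
  Participation 79 × 0.08 = 6.32
  Reading responses 78 × 0.13 = 10.14
  Presentations 65 × 0.06 = 3.9
  Reflections 79 × 0.27 = 21.33
  Oral exam 79 × 0.08 = 6.32
  Term project 66 × 0.1 = 6.6
Sum = 75.97
75.97 is ≥ 70 and < 80 → C

C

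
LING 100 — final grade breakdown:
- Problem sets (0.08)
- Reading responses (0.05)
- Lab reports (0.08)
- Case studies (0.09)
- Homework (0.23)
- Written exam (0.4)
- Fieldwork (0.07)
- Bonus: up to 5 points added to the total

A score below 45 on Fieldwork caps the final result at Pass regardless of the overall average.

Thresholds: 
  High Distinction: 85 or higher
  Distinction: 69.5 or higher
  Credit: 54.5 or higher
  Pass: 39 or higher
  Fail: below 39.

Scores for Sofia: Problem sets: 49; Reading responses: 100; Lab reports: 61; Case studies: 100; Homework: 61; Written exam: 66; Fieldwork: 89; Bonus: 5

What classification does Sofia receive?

Fieldwork score 89 ≥ 45: minimum met.
Weighted total:
  Problem sets 49 × 0.08 = 3.92
  Reading responses 100 × 0.05 = 5
  Lab reports 61 × 0.08 = 4.88
  Case studies 100 × 0.09 = 9
  Homework 61 × 0.23 = 14.03
  Written exam 66 × 0.4 = 26.4
  Fieldwork 89 × 0.07 = 6.23
Sum = 69.46
Bonus: 69.46 + 5 = 74.46
74.46 is ≥ 69.5 and < 85 → Distinction

Distinction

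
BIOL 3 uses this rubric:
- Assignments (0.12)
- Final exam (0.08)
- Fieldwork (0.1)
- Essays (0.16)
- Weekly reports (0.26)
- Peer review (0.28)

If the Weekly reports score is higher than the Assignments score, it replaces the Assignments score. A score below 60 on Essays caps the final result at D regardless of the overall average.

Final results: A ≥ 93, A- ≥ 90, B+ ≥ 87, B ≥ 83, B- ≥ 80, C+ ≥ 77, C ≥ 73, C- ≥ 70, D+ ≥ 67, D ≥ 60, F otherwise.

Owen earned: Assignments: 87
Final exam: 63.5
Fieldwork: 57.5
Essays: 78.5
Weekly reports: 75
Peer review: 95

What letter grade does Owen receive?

Weekly reports (75) ≤ Assignments (87), so Assignments stays at 87.
Essays score 78.5 ≥ 60: minimum met.
Weighted total:
  Assignments 87 × 0.12 = 10.44
  Final exam 63.5 × 0.08 = 5.08
  Fieldwork 57.5 × 0.1 = 5.75
  Essays 78.5 × 0.16 = 12.56
  Weekly reports 75 × 0.26 = 19.5
  Peer review 95 × 0.28 = 26.6
Sum = 79.93
79.93 is ≥ 77 and < 80 → C+

C+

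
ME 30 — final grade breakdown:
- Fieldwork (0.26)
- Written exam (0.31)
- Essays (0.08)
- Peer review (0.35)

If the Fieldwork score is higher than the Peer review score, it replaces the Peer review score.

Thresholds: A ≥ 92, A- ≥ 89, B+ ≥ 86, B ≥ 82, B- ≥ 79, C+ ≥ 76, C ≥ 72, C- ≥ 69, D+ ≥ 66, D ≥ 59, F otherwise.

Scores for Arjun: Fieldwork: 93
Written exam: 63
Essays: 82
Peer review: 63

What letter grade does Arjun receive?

Fieldwork (93) > Peer review (63), so Peer review counts as 93.
Weighted total:
  Fieldwork 93 × 0.26 = 24.18
  Written exam 63 × 0.31 = 19.53
  Essays 82 × 0.08 = 6.56
  Peer review 93 × 0.35 = 32.55
Sum = 82.82
82.82 is ≥ 82 and < 86 → B

B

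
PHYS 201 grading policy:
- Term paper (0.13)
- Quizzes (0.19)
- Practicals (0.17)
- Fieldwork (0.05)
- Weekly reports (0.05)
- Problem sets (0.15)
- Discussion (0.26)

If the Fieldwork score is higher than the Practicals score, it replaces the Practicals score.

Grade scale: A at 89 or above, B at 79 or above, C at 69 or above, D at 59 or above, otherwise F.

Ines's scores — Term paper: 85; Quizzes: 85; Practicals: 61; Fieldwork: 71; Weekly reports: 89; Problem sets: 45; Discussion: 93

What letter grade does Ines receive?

C

Fieldwork (71) > Practicals (61), so Practicals counts as 71.
Weighted total:
  Term paper 85 × 0.13 = 11.05
  Quizzes 85 × 0.19 = 16.15
  Practicals 71 × 0.17 = 12.07
  Fieldwork 71 × 0.05 = 3.55
  Weekly reports 89 × 0.05 = 4.45
  Problem sets 45 × 0.15 = 6.75
  Discussion 93 × 0.26 = 24.18
Sum = 78.2
78.2 is ≥ 69 and < 79 → C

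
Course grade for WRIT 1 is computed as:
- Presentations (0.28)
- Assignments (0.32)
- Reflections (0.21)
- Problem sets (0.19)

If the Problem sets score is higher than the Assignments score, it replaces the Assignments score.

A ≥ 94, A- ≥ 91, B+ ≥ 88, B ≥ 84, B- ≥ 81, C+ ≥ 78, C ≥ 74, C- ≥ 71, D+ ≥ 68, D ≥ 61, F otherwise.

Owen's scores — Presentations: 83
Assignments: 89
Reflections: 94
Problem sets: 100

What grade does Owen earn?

Problem sets (100) > Assignments (89), so Assignments counts as 100.
Weighted total:
  Presentations 83 × 0.28 = 23.24
  Assignments 100 × 0.32 = 32
  Reflections 94 × 0.21 = 19.74
  Problem sets 100 × 0.19 = 19
Sum = 93.98
93.98 is ≥ 91 and < 94 → A-

A-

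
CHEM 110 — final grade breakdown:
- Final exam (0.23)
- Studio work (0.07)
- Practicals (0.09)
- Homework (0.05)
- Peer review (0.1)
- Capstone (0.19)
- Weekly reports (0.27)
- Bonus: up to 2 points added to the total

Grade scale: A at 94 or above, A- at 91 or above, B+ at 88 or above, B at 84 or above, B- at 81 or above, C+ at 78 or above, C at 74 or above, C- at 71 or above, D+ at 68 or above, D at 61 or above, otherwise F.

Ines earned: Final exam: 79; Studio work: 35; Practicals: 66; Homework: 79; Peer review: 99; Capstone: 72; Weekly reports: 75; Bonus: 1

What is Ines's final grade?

Weighted total:
  Final exam 79 × 0.23 = 18.17
  Studio work 35 × 0.07 = 2.45
  Practicals 66 × 0.09 = 5.94
  Homework 79 × 0.05 = 3.95
  Peer review 99 × 0.1 = 9.9
  Capstone 72 × 0.19 = 13.68
  Weekly reports 75 × 0.27 = 20.25
Sum = 74.34
Bonus: 74.34 + 1 = 75.34
75.34 is ≥ 74 and < 78 → C

C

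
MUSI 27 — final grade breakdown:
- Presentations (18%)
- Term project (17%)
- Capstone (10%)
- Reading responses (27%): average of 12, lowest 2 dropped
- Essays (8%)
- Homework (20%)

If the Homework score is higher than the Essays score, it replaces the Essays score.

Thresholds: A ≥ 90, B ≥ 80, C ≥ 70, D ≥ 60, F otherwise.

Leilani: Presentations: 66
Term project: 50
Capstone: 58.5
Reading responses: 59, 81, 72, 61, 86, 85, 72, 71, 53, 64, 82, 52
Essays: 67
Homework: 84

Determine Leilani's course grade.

D

Reading responses: drop 52, 53 → average of remaining 10 = 733/10 = 73.3
Homework (84) > Essays (67), so Essays counts as 84.
Weighted total:
  Presentations 66 × 0.18 = 11.88
  Term project 50 × 0.17 = 8.5
  Capstone 58.5 × 0.1 = 5.85
  Reading responses 73.3 × 0.27 = 19.791
  Essays 84 × 0.08 = 6.72
  Homework 84 × 0.2 = 16.8
Sum = 69.541
69.541 is ≥ 60 and < 70 → D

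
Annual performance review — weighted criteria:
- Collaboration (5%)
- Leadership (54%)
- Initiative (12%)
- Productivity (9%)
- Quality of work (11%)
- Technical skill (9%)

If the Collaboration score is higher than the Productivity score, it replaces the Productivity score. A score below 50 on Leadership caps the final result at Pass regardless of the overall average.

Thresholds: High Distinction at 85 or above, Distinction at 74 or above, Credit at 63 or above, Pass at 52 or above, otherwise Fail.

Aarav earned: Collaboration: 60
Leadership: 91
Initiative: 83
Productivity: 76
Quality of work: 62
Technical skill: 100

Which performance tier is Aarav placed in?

Collaboration (60) ≤ Productivity (76), so Productivity stays at 76.
Leadership score 91 ≥ 50: minimum met.
Weighted total:
  Collaboration 60 × 0.05 = 3
  Leadership 91 × 0.54 = 49.14
  Initiative 83 × 0.12 = 9.96
  Productivity 76 × 0.09 = 6.84
  Quality of work 62 × 0.11 = 6.82
  Technical skill 100 × 0.09 = 9
Sum = 84.76
84.76 is ≥ 74 and < 85 → Distinction

Distinction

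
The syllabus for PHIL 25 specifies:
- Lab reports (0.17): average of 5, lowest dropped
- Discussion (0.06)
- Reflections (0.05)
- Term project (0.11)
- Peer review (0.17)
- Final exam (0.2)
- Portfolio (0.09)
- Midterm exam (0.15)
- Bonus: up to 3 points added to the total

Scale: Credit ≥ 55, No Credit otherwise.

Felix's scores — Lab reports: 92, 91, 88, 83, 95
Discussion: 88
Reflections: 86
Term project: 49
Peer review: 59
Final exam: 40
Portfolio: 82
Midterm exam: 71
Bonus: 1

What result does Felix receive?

Lab reports: drop 83 → average of remaining 4 = 366/4 = 91.5
Weighted total:
  Lab reports 91.5 × 0.17 = 15.555
  Discussion 88 × 0.06 = 5.28
  Reflections 86 × 0.05 = 4.3
  Term project 49 × 0.11 = 5.39
  Peer review 59 × 0.17 = 10.03
  Final exam 40 × 0.2 = 8
  Portfolio 82 × 0.09 = 7.38
  Midterm exam 71 × 0.15 = 10.65
Sum = 66.585
Bonus: 66.585 + 1 = 67.585
67.585 ≥ 55 → Credit

Credit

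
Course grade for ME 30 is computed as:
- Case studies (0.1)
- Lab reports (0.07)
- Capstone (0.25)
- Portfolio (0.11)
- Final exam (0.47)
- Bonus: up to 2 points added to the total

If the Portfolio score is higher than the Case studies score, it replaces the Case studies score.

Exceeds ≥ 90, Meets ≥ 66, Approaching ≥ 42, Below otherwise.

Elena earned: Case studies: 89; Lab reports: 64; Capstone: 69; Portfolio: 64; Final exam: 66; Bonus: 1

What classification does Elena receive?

Meets

Portfolio (64) ≤ Case studies (89), so Case studies stays at 89.
Weighted total:
  Case studies 89 × 0.1 = 8.9
  Lab reports 64 × 0.07 = 4.48
  Capstone 69 × 0.25 = 17.25
  Portfolio 64 × 0.11 = 7.04
  Final exam 66 × 0.47 = 31.02
Sum = 68.69
Bonus: 68.69 + 1 = 69.69
69.69 is ≥ 66 and < 90 → Meets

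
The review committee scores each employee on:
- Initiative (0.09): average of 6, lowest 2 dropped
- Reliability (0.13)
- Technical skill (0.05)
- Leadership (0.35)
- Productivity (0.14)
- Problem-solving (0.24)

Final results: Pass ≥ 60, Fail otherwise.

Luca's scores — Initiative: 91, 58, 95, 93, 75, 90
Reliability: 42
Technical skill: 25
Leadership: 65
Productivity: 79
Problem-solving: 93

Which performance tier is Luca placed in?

Initiative: drop 58, 75 → average of remaining 4 = 369/4 = 92.25
Weighted total:
  Initiative 92.25 × 0.09 = 8.3025
  Reliability 42 × 0.13 = 5.46
  Technical skill 25 × 0.05 = 1.25
  Leadership 65 × 0.35 = 22.75
  Productivity 79 × 0.14 = 11.06
  Problem-solving 93 × 0.24 = 22.32
Sum = 71.1425
71.1425 ≥ 60 → Pass

Pass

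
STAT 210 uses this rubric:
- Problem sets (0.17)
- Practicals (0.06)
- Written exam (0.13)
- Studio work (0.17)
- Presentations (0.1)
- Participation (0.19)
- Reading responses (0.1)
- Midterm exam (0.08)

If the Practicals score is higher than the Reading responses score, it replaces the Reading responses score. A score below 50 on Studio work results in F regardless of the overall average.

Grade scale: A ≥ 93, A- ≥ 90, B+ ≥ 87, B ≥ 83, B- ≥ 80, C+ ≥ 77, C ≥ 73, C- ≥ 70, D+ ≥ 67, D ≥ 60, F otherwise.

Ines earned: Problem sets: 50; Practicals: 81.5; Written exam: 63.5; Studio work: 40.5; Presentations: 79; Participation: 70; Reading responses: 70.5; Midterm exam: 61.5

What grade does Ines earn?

F

Practicals (81.5) > Reading responses (70.5), so Reading responses counts as 81.5.
Studio work score 40.5 < 50: minimum not met.
Weighted total:
  Problem sets 50 × 0.17 = 8.5
  Practicals 81.5 × 0.06 = 4.89
  Written exam 63.5 × 0.13 = 8.255
  Studio work 40.5 × 0.17 = 6.885
  Presentations 79 × 0.1 = 7.9
  Participation 70 × 0.19 = 13.3
  Reading responses 81.5 × 0.1 = 8.15
  Midterm exam 61.5 × 0.08 = 4.92
Sum = 62.8
Because the Studio work minimum was not met, the result is F.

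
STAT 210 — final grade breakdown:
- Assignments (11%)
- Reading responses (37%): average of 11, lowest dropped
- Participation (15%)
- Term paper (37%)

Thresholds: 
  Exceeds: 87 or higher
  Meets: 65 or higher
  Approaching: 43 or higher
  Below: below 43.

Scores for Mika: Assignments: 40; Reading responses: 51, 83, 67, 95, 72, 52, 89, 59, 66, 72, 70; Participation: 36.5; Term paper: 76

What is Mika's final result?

Approaching

Reading responses: drop 51 → average of remaining 10 = 725/10 = 72.5
Weighted total:
  Assignments 40 × 0.11 = 4.4
  Reading responses 72.5 × 0.37 = 26.825
  Participation 36.5 × 0.15 = 5.475
  Term paper 76 × 0.37 = 28.12
Sum = 64.82
64.82 is ≥ 43 and < 65 → Approaching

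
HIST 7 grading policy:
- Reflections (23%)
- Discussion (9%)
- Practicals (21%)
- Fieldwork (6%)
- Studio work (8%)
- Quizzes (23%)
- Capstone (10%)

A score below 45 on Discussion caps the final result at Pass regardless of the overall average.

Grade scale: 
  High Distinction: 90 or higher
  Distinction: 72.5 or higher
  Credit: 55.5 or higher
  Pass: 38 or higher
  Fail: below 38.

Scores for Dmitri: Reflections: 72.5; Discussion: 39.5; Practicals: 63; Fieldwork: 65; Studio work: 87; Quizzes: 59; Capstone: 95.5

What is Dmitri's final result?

Pass

Discussion score 39.5 < 45: minimum not met.
Weighted total:
  Reflections 72.5 × 0.23 = 16.675
  Discussion 39.5 × 0.09 = 3.555
  Practicals 63 × 0.21 = 13.23
  Fieldwork 65 × 0.06 = 3.9
  Studio work 87 × 0.08 = 6.96
  Quizzes 59 × 0.23 = 13.57
  Capstone 95.5 × 0.1 = 9.55
Sum = 67.44
67.44 would be Credit; cap at Pass applies → Pass.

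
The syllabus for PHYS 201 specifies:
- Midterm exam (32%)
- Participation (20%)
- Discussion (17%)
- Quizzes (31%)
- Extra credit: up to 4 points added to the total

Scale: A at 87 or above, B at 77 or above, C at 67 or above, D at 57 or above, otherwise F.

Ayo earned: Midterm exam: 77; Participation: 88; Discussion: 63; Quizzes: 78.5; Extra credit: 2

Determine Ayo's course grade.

B

Weighted total:
  Midterm exam 77 × 0.32 = 24.64
  Participation 88 × 0.2 = 17.6
  Discussion 63 × 0.17 = 10.71
  Quizzes 78.5 × 0.31 = 24.335
Sum = 77.285
Extra credit: 77.285 + 2 = 79.285
79.285 is ≥ 77 and < 87 → B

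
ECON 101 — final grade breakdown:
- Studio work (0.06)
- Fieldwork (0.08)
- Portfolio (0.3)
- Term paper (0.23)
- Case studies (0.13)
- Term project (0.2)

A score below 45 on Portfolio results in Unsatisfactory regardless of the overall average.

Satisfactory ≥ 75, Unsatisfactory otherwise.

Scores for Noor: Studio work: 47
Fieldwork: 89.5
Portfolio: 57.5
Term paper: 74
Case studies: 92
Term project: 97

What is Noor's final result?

Portfolio score 57.5 ≥ 45: minimum met.
Weighted total:
  Studio work 47 × 0.06 = 2.82
  Fieldwork 89.5 × 0.08 = 7.16
  Portfolio 57.5 × 0.3 = 17.25
  Term paper 74 × 0.23 = 17.02
  Case studies 92 × 0.13 = 11.96
  Term project 97 × 0.2 = 19.4
Sum = 75.61
75.61 ≥ 75 → Satisfactory

Satisfactory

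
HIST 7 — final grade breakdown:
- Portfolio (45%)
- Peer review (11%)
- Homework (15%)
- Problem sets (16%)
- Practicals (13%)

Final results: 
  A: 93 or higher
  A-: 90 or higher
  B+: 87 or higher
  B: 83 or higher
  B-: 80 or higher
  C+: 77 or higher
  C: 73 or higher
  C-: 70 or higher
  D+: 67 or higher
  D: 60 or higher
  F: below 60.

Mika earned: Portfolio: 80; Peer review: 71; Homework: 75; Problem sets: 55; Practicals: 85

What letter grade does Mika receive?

C

Weighted total:
  Portfolio 80 × 0.45 = 36
  Peer review 71 × 0.11 = 7.81
  Homework 75 × 0.15 = 11.25
  Problem sets 55 × 0.16 = 8.8
  Practicals 85 × 0.13 = 11.05
Sum = 74.91
74.91 is ≥ 73 and < 77 → C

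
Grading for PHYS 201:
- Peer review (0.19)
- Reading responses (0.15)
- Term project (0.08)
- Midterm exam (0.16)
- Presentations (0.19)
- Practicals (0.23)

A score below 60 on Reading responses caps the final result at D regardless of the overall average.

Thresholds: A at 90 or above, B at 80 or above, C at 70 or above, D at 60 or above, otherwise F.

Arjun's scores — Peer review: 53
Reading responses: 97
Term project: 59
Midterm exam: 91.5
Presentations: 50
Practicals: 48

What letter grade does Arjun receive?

Reading responses score 97 ≥ 60: minimum met.
Weighted total:
  Peer review 53 × 0.19 = 10.07
  Reading responses 97 × 0.15 = 14.55
  Term project 59 × 0.08 = 4.72
  Midterm exam 91.5 × 0.16 = 14.64
  Presentations 50 × 0.19 = 9.5
  Practicals 48 × 0.23 = 11.04
Sum = 64.52
64.52 is ≥ 60 and < 70 → D

D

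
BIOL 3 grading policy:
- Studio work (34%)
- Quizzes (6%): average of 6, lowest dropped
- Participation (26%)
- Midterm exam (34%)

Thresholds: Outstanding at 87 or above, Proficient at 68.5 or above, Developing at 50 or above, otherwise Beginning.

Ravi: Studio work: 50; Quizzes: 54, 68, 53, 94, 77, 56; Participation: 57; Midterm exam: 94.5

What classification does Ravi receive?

Developing

Quizzes: drop 53 → average of remaining 5 = 349/5 = 69.8
Weighted total:
  Studio work 50 × 0.34 = 17
  Quizzes 69.8 × 0.06 = 4.188
  Participation 57 × 0.26 = 14.82
  Midterm exam 94.5 × 0.34 = 32.13
Sum = 68.138
68.138 is ≥ 50 and < 68.5 → Developing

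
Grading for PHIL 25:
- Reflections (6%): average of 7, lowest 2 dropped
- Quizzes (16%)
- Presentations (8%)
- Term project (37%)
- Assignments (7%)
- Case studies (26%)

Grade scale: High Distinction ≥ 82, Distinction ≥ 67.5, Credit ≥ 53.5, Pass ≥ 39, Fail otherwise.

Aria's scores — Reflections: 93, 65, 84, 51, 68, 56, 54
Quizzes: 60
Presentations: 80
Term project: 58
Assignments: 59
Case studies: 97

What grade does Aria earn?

Reflections: drop 51, 54 → average of remaining 5 = 366/5 = 73.2
Weighted total:
  Reflections 73.2 × 0.06 = 4.392
  Quizzes 60 × 0.16 = 9.6
  Presentations 80 × 0.08 = 6.4
  Term project 58 × 0.37 = 21.46
  Assignments 59 × 0.07 = 4.13
  Case studies 97 × 0.26 = 25.22
Sum = 71.202
71.202 is ≥ 67.5 and < 82 → Distinction

Distinction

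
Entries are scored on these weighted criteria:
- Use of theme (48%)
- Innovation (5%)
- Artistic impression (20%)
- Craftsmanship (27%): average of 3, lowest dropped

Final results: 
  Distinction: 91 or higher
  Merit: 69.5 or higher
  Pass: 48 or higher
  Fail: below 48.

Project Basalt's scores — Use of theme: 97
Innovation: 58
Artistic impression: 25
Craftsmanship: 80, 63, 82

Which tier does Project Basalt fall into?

Craftsmanship: drop 63 → average of remaining 2 = 162/2 = 81
Weighted total:
  Use of theme 97 × 0.48 = 46.56
  Innovation 58 × 0.05 = 2.9
  Artistic impression 25 × 0.2 = 5
  Craftsmanship 81 × 0.27 = 21.87
Sum = 76.33
76.33 is ≥ 69.5 and < 91 → Merit

Merit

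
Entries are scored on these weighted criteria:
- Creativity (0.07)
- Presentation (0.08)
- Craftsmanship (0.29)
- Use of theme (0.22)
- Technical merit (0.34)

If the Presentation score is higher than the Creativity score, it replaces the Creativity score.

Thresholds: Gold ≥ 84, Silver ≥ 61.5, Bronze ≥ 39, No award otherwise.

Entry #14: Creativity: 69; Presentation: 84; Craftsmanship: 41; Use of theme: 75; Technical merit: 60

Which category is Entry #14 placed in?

Bronze

Presentation (84) > Creativity (69), so Creativity counts as 84.
Weighted total:
  Creativity 84 × 0.07 = 5.88
  Presentation 84 × 0.08 = 6.72
  Craftsmanship 41 × 0.29 = 11.89
  Use of theme 75 × 0.22 = 16.5
  Technical merit 60 × 0.34 = 20.4
Sum = 61.39
61.39 is ≥ 39 and < 61.5 → Bronze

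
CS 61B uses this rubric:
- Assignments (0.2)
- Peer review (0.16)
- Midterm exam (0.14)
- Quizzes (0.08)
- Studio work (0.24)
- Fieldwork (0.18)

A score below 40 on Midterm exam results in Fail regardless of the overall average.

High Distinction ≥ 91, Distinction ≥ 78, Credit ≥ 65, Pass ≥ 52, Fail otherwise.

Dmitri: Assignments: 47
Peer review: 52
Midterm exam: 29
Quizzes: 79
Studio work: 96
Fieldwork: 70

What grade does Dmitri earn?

Fail

Midterm exam score 29 < 40: minimum not met.
Weighted total:
  Assignments 47 × 0.2 = 9.4
  Peer review 52 × 0.16 = 8.32
  Midterm exam 29 × 0.14 = 4.06
  Quizzes 79 × 0.08 = 6.32
  Studio work 96 × 0.24 = 23.04
  Fieldwork 70 × 0.18 = 12.6
Sum = 63.74
Because the Midterm exam minimum was not met, the result is Fail.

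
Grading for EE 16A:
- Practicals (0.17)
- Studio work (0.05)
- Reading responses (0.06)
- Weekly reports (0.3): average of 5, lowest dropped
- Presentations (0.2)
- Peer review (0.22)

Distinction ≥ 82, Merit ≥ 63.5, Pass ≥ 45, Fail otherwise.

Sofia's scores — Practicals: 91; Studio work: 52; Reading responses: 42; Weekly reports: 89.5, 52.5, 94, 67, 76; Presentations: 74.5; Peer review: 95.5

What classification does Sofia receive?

Merit

Weekly reports: drop 52.5 → average of remaining 4 = 326.5/4 = 81.625
Weighted total:
  Practicals 91 × 0.17 = 15.47
  Studio work 52 × 0.05 = 2.6
  Reading responses 42 × 0.06 = 2.52
  Weekly reports 81.625 × 0.3 = 24.4875
  Presentations 74.5 × 0.2 = 14.9
  Peer review 95.5 × 0.22 = 21.01
Sum = 80.9875
80.9875 is ≥ 63.5 and < 82 → Merit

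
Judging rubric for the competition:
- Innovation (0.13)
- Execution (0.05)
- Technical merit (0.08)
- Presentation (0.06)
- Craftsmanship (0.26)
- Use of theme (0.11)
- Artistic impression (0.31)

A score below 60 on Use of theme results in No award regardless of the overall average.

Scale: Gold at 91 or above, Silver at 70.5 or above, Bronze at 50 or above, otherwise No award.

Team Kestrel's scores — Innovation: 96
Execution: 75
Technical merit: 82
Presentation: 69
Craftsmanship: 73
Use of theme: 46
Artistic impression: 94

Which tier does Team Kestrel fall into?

Use of theme score 46 < 60: minimum not met.
Weighted total:
  Innovation 96 × 0.13 = 12.48
  Execution 75 × 0.05 = 3.75
  Technical merit 82 × 0.08 = 6.56
  Presentation 69 × 0.06 = 4.14
  Craftsmanship 73 × 0.26 = 18.98
  Use of theme 46 × 0.11 = 5.06
  Artistic impression 94 × 0.31 = 29.14
Sum = 80.11
Because the Use of theme minimum was not met, the result is No award.

No award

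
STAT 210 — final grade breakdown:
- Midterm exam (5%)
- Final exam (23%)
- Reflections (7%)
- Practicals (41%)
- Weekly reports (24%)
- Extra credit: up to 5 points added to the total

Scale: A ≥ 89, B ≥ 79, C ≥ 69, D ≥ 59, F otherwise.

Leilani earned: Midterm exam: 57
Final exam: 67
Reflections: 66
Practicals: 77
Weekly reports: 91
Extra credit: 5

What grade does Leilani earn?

B

Weighted total:
  Midterm exam 57 × 0.05 = 2.85
  Final exam 67 × 0.23 = 15.41
  Reflections 66 × 0.07 = 4.62
  Practicals 77 × 0.41 = 31.57
  Weekly reports 91 × 0.24 = 21.84
Sum = 76.29
Extra credit: 76.29 + 5 = 81.29
81.29 is ≥ 79 and < 89 → B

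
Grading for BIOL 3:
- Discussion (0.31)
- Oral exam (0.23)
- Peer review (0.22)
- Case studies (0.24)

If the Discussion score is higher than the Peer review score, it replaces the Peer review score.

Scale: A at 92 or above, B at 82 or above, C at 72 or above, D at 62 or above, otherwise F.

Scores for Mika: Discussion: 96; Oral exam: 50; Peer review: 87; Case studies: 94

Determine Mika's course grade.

Discussion (96) > Peer review (87), so Peer review counts as 96.
Weighted total:
  Discussion 96 × 0.31 = 29.76
  Oral exam 50 × 0.23 = 11.5
  Peer review 96 × 0.22 = 21.12
  Case studies 94 × 0.24 = 22.56
Sum = 84.94
84.94 is ≥ 82 and < 92 → B

B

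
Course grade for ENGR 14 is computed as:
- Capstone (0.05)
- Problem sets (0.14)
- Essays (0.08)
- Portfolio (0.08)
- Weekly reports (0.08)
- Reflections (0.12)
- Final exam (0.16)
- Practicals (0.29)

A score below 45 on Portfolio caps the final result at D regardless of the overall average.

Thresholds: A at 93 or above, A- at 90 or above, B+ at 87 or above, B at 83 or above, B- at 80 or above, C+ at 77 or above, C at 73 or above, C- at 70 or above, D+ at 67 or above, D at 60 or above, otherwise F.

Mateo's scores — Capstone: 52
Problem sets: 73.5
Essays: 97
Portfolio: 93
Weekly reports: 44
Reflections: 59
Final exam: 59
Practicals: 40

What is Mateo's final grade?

Portfolio score 93 ≥ 45: minimum met.
Weighted total:
  Capstone 52 × 0.05 = 2.6
  Problem sets 73.5 × 0.14 = 10.29
  Essays 97 × 0.08 = 7.76
  Portfolio 93 × 0.08 = 7.44
  Weekly reports 44 × 0.08 = 3.52
  Reflections 59 × 0.12 = 7.08
  Final exam 59 × 0.16 = 9.44
  Practicals 40 × 0.29 = 11.6
Sum = 59.73
59.73 < 60 → F

F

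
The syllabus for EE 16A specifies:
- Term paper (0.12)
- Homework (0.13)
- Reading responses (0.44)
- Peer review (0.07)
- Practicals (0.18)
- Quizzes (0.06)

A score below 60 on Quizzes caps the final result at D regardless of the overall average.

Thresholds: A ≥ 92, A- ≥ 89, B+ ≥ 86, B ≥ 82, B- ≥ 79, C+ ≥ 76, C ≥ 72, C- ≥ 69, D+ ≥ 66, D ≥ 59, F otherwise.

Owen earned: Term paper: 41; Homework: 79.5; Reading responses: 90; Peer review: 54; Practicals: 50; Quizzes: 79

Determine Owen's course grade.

C

Quizzes score 79 ≥ 60: minimum met.
Weighted total:
  Term paper 41 × 0.12 = 4.92
  Homework 79.5 × 0.13 = 10.335
  Reading responses 90 × 0.44 = 39.6
  Peer review 54 × 0.07 = 3.78
  Practicals 50 × 0.18 = 9
  Quizzes 79 × 0.06 = 4.74
Sum = 72.375
72.375 is ≥ 72 and < 76 → C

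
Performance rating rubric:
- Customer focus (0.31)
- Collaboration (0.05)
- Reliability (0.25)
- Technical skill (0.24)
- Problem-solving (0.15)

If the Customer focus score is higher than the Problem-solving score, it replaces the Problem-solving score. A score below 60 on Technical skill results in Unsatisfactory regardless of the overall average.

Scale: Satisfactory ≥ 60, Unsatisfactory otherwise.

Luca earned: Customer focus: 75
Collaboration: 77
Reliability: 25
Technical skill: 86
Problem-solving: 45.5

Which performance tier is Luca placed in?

Satisfactory

Customer focus (75) > Problem-solving (45.5), so Problem-solving counts as 75.
Technical skill score 86 ≥ 60: minimum met.
Weighted total:
  Customer focus 75 × 0.31 = 23.25
  Collaboration 77 × 0.05 = 3.85
  Reliability 25 × 0.25 = 6.25
  Technical skill 86 × 0.24 = 20.64
  Problem-solving 75 × 0.15 = 11.25
Sum = 65.24
65.24 ≥ 60 → Satisfactory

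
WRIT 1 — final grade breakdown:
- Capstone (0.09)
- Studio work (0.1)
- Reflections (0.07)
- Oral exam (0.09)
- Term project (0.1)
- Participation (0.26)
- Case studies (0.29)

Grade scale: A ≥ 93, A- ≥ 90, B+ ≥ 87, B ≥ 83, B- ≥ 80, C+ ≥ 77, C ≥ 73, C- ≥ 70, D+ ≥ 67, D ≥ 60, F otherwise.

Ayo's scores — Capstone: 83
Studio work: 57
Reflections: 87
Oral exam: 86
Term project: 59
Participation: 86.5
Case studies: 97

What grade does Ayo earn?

B

Weighted total:
  Capstone 83 × 0.09 = 7.47
  Studio work 57 × 0.1 = 5.7
  Reflections 87 × 0.07 = 6.09
  Oral exam 86 × 0.09 = 7.74
  Term project 59 × 0.1 = 5.9
  Participation 86.5 × 0.26 = 22.49
  Case studies 97 × 0.29 = 28.13
Sum = 83.52
83.52 is ≥ 83 and < 87 → B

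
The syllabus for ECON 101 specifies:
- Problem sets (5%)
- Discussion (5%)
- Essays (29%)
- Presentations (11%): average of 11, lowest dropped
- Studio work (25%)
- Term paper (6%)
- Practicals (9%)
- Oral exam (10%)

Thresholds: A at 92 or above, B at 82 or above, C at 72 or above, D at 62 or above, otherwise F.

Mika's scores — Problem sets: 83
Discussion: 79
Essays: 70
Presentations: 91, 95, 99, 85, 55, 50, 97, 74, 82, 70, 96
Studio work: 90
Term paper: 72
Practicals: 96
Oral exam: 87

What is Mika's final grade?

Presentations: drop 50 → average of remaining 10 = 844/10 = 84.4
Weighted total:
  Problem sets 83 × 0.05 = 4.15
  Discussion 79 × 0.05 = 3.95
  Essays 70 × 0.29 = 20.3
  Presentations 84.4 × 0.11 = 9.284
  Studio work 90 × 0.25 = 22.5
  Term paper 72 × 0.06 = 4.32
  Practicals 96 × 0.09 = 8.64
  Oral exam 87 × 0.1 = 8.7
Sum = 81.844
81.844 is ≥ 72 and < 82 → C

C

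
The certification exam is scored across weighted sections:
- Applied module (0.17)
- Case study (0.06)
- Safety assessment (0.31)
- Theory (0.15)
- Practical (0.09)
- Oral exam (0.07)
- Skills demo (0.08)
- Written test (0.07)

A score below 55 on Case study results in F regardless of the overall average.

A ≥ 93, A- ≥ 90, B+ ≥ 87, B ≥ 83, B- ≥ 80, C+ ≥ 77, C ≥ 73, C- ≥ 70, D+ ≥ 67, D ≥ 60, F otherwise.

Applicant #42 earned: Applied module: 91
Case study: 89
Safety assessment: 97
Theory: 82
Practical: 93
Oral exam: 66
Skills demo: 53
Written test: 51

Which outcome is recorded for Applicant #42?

B

Case study score 89 ≥ 55: minimum met.
Weighted total:
  Applied module 91 × 0.17 = 15.47
  Case study 89 × 0.06 = 5.34
  Safety assessment 97 × 0.31 = 30.07
  Theory 82 × 0.15 = 12.3
  Practical 93 × 0.09 = 8.37
  Oral exam 66 × 0.07 = 4.62
  Skills demo 53 × 0.08 = 4.24
  Written test 51 × 0.07 = 3.57
Sum = 83.98
83.98 is ≥ 83 and < 87 → B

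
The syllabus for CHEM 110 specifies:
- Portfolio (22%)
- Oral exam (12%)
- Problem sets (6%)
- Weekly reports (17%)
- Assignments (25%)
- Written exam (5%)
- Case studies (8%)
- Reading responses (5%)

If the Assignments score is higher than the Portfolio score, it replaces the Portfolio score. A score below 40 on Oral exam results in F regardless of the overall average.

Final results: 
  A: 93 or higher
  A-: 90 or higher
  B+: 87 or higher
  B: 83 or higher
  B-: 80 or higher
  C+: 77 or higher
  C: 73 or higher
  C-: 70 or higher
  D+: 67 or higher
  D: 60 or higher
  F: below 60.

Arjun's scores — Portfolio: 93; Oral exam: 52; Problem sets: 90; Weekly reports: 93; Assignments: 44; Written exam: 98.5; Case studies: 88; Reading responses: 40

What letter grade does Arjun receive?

C-

Assignments (44) ≤ Portfolio (93), so Portfolio stays at 93.
Oral exam score 52 ≥ 40: minimum met.
Weighted total:
  Portfolio 93 × 0.22 = 20.46
  Oral exam 52 × 0.12 = 6.24
  Problem sets 90 × 0.06 = 5.4
  Weekly reports 93 × 0.17 = 15.81
  Assignments 44 × 0.25 = 11
  Written exam 98.5 × 0.05 = 4.925
  Case studies 88 × 0.08 = 7.04
  Reading responses 40 × 0.05 = 2
Sum = 72.875
72.875 is ≥ 70 and < 73 → C-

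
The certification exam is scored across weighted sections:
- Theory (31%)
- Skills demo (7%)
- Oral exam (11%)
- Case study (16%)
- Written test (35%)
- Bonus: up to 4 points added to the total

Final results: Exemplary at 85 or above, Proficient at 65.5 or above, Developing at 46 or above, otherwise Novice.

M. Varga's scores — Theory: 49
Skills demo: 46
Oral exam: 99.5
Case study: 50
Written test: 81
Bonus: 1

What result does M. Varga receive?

Proficient

Weighted total:
  Theory 49 × 0.31 = 15.19
  Skills demo 46 × 0.07 = 3.22
  Oral exam 99.5 × 0.11 = 10.945
  Case study 50 × 0.16 = 8
  Written test 81 × 0.35 = 28.35
Sum = 65.705
Bonus: 65.705 + 1 = 66.705
66.705 is ≥ 65.5 and < 85 → Proficient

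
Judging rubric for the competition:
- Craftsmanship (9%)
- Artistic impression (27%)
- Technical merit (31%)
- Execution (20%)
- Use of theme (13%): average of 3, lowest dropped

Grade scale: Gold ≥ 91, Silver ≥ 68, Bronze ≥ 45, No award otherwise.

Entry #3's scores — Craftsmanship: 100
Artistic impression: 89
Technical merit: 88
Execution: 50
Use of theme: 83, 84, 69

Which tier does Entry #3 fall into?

Silver

Use of theme: drop 69 → average of remaining 2 = 167/2 = 83.5
Weighted total:
  Craftsmanship 100 × 0.09 = 9
  Artistic impression 89 × 0.27 = 24.03
  Technical merit 88 × 0.31 = 27.28
  Execution 50 × 0.2 = 10
  Use of theme 83.5 × 0.13 = 10.855
Sum = 81.165
81.165 is ≥ 68 and < 91 → Silver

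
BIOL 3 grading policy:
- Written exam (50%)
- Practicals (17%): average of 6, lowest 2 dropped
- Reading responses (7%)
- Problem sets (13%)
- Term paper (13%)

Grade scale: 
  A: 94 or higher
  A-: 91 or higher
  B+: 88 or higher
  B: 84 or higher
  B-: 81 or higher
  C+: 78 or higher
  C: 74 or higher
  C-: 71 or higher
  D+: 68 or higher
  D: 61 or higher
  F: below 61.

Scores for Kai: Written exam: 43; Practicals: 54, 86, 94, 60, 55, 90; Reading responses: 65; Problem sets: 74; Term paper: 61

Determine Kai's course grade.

F

Practicals: drop 54, 55 → average of remaining 4 = 330/4 = 82.5
Weighted total:
  Written exam 43 × 0.5 = 21.5
  Practicals 82.5 × 0.17 = 14.025
  Reading responses 65 × 0.07 = 4.55
  Problem sets 74 × 0.13 = 9.62
  Term paper 61 × 0.13 = 7.93
Sum = 57.625
57.625 < 61 → F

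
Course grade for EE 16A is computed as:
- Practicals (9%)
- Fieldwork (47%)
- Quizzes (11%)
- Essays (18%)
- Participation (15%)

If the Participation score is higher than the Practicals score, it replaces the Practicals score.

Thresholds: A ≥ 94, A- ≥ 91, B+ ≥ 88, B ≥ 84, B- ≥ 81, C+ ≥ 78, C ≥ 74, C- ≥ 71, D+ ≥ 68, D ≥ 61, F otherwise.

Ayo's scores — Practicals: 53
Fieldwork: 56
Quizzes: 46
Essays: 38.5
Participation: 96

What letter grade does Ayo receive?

Participation (96) > Practicals (53), so Practicals counts as 96.
Weighted total:
  Practicals 96 × 0.09 = 8.64
  Fieldwork 56 × 0.47 = 26.32
  Quizzes 46 × 0.11 = 5.06
  Essays 38.5 × 0.18 = 6.93
  Participation 96 × 0.15 = 14.4
Sum = 61.35
61.35 is ≥ 61 and < 68 → D

D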